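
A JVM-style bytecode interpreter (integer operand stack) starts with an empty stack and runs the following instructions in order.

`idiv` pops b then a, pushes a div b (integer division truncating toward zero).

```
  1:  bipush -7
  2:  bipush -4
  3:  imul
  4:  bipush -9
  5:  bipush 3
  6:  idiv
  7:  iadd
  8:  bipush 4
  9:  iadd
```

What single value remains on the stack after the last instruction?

29

bipush -7 → -7
bipush -4 → -7 -4
imul      → 28
bipush -9 → 28 -9
bipush 3  → 28 -9 3
idiv      → 28 -3
iadd      → 25
bipush 4  → 25 4
iadd      → 29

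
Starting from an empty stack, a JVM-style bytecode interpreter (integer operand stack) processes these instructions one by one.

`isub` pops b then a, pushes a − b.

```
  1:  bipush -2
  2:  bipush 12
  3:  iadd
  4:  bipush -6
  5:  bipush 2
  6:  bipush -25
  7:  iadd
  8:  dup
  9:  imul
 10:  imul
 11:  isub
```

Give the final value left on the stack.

bipush -2  : -2
bipush 12  : -2 12
iadd       : 10
bipush -6  : 10 -6
bipush 2   : 10 -6 2
bipush -25 : 10 -6 2 -25
iadd       : 10 -6 -23
dup        : 10 -6 -23 -23
imul       : 10 -6 529
imul       : 10 -3174
isub       : 3184

3184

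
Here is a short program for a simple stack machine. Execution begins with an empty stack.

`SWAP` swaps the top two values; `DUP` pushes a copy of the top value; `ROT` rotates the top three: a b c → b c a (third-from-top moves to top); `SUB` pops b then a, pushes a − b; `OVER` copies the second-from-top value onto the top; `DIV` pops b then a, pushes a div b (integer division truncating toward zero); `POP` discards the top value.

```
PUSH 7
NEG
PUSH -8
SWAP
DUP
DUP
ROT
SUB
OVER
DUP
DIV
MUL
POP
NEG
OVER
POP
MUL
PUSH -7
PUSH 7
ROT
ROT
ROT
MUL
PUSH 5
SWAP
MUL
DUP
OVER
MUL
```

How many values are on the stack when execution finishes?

3

PUSH 7   7
NEG      -7
PUSH -8  -7 -8
SWAP     -8 -7
DUP      -8 -7 -7
DUP      -8 -7 -7 -7
ROT      -8 -7 -7 -7
SUB      -8 -7 0
OVER     -8 -7 0 -7
DUP      -8 -7 0 -7 -7
DIV      -8 -7 0 1
MUL      -8 -7 0
POP      -8 -7
NEG      -8 7
OVER     -8 7 -8
POP      -8 7
MUL      -56
PUSH -7  -56 -7
PUSH 7   -56 -7 7
ROT      -7 7 -56
ROT      7 -56 -7
ROT      -56 -7 7
MUL      -56 -49
PUSH 5   -56 -49 5
SWAP     -56 5 -49
MUL      -56 -245
DUP      -56 -245 -245
OVER     -56 -245 -245 -245
MUL      -56 -245 60025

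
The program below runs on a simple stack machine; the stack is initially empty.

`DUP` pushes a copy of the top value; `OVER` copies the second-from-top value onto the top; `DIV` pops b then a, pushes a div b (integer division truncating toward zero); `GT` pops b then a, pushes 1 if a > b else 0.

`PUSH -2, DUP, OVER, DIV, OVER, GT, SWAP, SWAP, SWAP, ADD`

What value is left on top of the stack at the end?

PUSH -2  [-2]
DUP      [-2, -2]
OVER     [-2, -2, -2]
DIV      [-2, 1]
OVER     [-2, 1, -2]
GT       [-2, 1]
SWAP     [1, -2]
SWAP     [-2, 1]
SWAP     [1, -2]
ADD      [-1]

-1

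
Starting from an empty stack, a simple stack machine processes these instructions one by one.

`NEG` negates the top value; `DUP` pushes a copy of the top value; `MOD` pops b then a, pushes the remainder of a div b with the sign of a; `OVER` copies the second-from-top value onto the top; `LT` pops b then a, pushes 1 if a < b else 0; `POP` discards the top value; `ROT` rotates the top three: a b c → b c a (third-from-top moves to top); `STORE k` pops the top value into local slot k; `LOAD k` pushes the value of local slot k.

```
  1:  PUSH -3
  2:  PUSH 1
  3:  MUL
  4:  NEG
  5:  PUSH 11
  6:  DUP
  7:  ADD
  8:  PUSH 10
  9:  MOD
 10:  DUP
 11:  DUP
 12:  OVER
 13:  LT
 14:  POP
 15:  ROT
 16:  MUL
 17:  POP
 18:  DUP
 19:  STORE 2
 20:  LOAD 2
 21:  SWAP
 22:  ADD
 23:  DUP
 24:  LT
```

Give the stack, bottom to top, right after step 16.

[2, 6]

PUSH -3 -> [-3]
PUSH 1  -> [-3, 1]
MUL     -> [-3]
NEG     -> [3]
PUSH 11 -> [3, 11]
DUP     -> [3, 11, 11]
ADD     -> [3, 22]
PUSH 10 -> [3, 22, 10]
MOD     -> [3, 2]
DUP     -> [3, 2, 2]
DUP     -> [3, 2, 2, 2]
OVER    -> [3, 2, 2, 2, 2]
LT      -> [3, 2, 2, 0]
POP     -> [3, 2, 2]
ROT     -> [2, 2, 3]
MUL     -> [2, 6]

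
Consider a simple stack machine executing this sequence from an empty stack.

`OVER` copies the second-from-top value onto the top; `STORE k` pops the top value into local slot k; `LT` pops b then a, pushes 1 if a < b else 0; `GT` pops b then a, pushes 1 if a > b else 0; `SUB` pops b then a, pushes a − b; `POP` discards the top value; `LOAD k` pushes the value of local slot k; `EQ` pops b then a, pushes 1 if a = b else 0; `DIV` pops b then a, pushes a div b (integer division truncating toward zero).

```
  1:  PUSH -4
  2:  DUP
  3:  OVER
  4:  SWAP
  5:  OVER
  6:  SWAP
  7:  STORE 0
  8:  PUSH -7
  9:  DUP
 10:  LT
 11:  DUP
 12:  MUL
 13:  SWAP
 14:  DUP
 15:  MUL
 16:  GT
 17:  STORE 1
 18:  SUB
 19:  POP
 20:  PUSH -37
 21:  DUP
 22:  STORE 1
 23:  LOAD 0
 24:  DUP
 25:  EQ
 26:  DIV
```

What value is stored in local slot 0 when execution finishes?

PUSH -4  : [-4]
DUP      : [-4, -4]
OVER     : [-4, -4, -4]
SWAP     : [-4, -4, -4]
OVER     : [-4, -4, -4, -4]
SWAP     : [-4, -4, -4, -4]
STORE 0  : [-4, -4, -4]
PUSH -7  : [-4, -4, -4, -7]
DUP      : [-4, -4, -4, -7, -7]
LT       : [-4, -4, -4, 0]
DUP      : [-4, -4, -4, 0, 0]
MUL      : [-4, -4, -4, 0]
SWAP     : [-4, -4, 0, -4]
DUP      : [-4, -4, 0, -4, -4]
MUL      : [-4, -4, 0, 16]
GT       : [-4, -4, 0]
STORE 1  : [-4, -4]
SUB      : [0]
POP      : []
PUSH -37 : [-37]
DUP      : [-37, -37]
STORE 1  : [-37]
LOAD 0   : [-37, -4]
DUP      : [-37, -4, -4]
EQ       : [-37, 1]
DIV      : [-37]

-4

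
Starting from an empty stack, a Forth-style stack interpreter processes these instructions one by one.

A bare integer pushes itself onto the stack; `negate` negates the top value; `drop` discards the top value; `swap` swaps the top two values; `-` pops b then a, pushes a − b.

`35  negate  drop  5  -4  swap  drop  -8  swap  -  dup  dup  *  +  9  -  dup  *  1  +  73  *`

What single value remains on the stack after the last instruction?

35     -> [35]
negate -> [-35]
drop   -> []
5      -> [5]
-4     -> [5, -4]
swap   -> [-4, 5]
drop   -> [-4]
-8     -> [-4, -8]
swap   -> [-8, -4]
-      -> [-4]
dup    -> [-4, -4]
dup    -> [-4, -4, -4]
*      -> [-4, 16]
+      -> [12]
9      -> [12, 9]
-      -> [3]
dup    -> [3, 3]
*      -> [9]
1      -> [9, 1]
+      -> [10]
73     -> [10, 73]
*      -> [730]

730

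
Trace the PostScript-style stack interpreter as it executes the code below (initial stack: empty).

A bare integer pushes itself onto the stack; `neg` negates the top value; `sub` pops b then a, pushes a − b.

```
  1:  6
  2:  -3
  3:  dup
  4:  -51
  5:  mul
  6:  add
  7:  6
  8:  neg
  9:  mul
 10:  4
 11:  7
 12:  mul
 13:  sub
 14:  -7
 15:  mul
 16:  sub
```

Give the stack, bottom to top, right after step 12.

[6, -900, 28]

6   -> 6
-3  -> 6 -3
dup -> 6 -3 -3
-51 -> 6 -3 -3 -51
mul -> 6 -3 153
add -> 6 150
6   -> 6 150 6
neg -> 6 150 -6
mul -> 6 -900
4   -> 6 -900 4
7   -> 6 -900 4 7
mul -> 6 -900 28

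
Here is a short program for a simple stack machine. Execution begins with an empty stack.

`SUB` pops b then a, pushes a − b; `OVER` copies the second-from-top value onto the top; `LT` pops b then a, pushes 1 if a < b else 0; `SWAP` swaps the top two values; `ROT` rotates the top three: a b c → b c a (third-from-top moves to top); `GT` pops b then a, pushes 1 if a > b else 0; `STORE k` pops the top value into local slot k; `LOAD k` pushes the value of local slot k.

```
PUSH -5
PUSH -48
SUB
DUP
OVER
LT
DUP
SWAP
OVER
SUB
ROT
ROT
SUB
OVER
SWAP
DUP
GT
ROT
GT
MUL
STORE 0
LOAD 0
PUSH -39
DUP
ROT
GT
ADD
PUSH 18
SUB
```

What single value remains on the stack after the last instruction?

-57

PUSH -5  -> -5
PUSH -48 -> -5 -48
SUB      -> 43
DUP      -> 43 43
OVER     -> 43 43 43
LT       -> 43 0
DUP      -> 43 0 0
SWAP     -> 43 0 0
OVER     -> 43 0 0 0
SUB      -> 43 0 0
ROT      -> 0 0 43
ROT      -> 0 43 0
SUB      -> 0 43
OVER     -> 0 43 0
SWAP     -> 0 0 43
DUP      -> 0 0 43 43
GT       -> 0 0 0
ROT      -> 0 0 0
GT       -> 0 0
MUL      -> 0
STORE 0  -> (empty)
LOAD 0   -> 0
PUSH -39 -> 0 -39
DUP      -> 0 -39 -39
ROT      -> -39 -39 0
GT       -> -39 0
ADD      -> -39
PUSH 18  -> -39 18
SUB      -> -57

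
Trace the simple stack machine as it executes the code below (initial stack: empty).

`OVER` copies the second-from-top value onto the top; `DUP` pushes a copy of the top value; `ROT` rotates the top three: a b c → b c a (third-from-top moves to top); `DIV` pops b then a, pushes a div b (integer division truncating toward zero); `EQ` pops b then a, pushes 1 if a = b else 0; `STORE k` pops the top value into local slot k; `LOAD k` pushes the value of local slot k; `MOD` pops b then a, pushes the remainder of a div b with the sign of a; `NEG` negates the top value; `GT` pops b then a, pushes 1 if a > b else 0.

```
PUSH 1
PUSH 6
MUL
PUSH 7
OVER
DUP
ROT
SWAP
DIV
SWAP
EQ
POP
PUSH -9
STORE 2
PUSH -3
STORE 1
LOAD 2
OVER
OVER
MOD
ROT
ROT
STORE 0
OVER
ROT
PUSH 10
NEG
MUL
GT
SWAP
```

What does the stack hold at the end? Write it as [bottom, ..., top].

PUSH 1  → [1]
PUSH 6  → [1, 6]
MUL     → [6]
PUSH 7  → [6, 7]
OVER    → [6, 7, 6]
DUP     → [6, 7, 6, 6]
ROT     → [6, 6, 6, 7]
SWAP    → [6, 6, 7, 6]
DIV     → [6, 6, 1]
SWAP    → [6, 1, 6]
EQ      → [6, 0]
POP     → [6]
PUSH -9 → [6, -9]
STORE 2 → [6]
PUSH -3 → [6, -3]
STORE 1 → [6]
LOAD 2  → [6, -9]
OVER    → [6, -9, 6]
OVER    → [6, -9, 6, -9]
MOD     → [6, -9, 6]
ROT     → [-9, 6, 6]
ROT     → [6, 6, -9]
STORE 0 → [6, 6]
OVER    → [6, 6, 6]
ROT     → [6, 6, 6]
PUSH 10 → [6, 6, 6, 10]
NEG     → [6, 6, 6, -10]
MUL     → [6, 6, -60]
GT      → [6, 1]
SWAP    → [1, 6]

[1, 6]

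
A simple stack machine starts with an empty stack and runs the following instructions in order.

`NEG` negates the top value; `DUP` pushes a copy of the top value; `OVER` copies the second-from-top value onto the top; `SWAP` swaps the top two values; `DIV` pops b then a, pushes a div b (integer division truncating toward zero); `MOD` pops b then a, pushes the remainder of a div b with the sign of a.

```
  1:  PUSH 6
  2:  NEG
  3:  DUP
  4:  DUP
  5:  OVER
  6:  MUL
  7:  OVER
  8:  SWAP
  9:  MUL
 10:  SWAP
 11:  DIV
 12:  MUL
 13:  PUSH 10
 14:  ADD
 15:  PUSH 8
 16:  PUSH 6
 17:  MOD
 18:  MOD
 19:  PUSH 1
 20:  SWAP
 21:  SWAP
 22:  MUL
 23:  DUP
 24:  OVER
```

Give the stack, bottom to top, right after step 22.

[0]

PUSH 6   [6]
NEG      [-6]
DUP      [-6, -6]
DUP      [-6, -6, -6]
OVER     [-6, -6, -6, -6]
MUL      [-6, -6, 36]
OVER     [-6, -6, 36, -6]
SWAP     [-6, -6, -6, 36]
MUL      [-6, -6, -216]
SWAP     [-6, -216, -6]
DIV      [-6, 36]
MUL      [-216]
PUSH 10  [-216, 10]
ADD      [-206]
PUSH 8   [-206, 8]
PUSH 6   [-206, 8, 6]
MOD      [-206, 2]
MOD      [0]
PUSH 1   [0, 1]
SWAP     [1, 0]
SWAP     [0, 1]
MUL      [0]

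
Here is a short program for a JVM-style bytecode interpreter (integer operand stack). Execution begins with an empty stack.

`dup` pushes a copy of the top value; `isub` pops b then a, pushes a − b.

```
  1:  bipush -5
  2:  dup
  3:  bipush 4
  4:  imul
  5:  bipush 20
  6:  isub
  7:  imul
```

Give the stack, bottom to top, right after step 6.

[-5, -40]

bipush -5  -5
dup        -5 -5
bipush 4   -5 -5 4
imul       -5 -20
bipush 20  -5 -20 20
isub       -5 -40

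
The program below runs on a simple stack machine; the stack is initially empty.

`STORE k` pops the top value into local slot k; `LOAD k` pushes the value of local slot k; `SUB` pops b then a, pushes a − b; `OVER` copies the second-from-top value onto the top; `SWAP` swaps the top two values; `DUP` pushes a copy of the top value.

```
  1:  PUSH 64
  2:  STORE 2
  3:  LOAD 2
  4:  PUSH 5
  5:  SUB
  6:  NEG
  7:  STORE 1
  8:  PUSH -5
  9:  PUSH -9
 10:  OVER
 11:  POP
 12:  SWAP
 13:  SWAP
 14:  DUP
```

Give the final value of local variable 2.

64

PUSH 64 : [64]
STORE 2 : []
LOAD 2  : [64]
PUSH 5  : [64, 5]
SUB     : [59]
NEG     : [-59]
STORE 1 : []
PUSH -5 : [-5]
PUSH -9 : [-5, -9]
OVER    : [-5, -9, -5]
POP     : [-5, -9]
SWAP    : [-9, -5]
SWAP    : [-5, -9]
DUP     : [-5, -9, -9]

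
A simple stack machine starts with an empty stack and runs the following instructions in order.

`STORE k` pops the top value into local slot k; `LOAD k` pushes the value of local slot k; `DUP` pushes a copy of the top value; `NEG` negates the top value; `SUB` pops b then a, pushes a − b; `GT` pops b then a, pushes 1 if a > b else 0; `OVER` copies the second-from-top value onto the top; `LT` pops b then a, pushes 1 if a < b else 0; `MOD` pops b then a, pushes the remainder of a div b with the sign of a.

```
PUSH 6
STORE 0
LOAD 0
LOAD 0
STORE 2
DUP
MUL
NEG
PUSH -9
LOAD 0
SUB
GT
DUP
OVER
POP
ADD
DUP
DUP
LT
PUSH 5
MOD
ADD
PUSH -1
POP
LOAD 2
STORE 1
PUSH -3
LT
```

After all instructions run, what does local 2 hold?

PUSH 6   [6]
STORE 0  []
LOAD 0   [6]
LOAD 0   [6, 6]
STORE 2  [6]
DUP      [6, 6]
MUL      [36]
NEG      [-36]
PUSH -9  [-36, -9]
LOAD 0   [-36, -9, 6]
SUB      [-36, -15]
GT       [0]
DUP      [0, 0]
OVER     [0, 0, 0]
POP      [0, 0]
ADD      [0]
DUP      [0, 0]
DUP      [0, 0, 0]
LT       [0, 0]
PUSH 5   [0, 0, 5]
MOD      [0, 0]
ADD      [0]
PUSH -1  [0, -1]
POP      [0]
LOAD 2   [0, 6]
STORE 1  [0]
PUSH -3  [0, -3]
LT       [0]

6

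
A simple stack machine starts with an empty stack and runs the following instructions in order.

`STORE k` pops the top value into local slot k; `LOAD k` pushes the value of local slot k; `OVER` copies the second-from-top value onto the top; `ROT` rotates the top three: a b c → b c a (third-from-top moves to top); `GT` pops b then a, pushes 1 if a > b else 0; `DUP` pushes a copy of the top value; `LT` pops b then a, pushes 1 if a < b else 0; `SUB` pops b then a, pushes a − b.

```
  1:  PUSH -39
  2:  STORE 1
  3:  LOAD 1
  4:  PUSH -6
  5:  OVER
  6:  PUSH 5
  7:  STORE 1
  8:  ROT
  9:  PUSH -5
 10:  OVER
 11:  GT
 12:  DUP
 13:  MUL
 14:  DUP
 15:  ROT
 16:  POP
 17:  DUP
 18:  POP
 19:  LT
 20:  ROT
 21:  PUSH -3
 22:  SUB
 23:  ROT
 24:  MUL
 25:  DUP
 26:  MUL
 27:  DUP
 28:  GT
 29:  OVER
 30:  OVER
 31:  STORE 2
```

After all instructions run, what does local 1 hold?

5

PUSH -39 -> [-39]
STORE 1  -> []
LOAD 1   -> [-39]
PUSH -6  -> [-39, -6]
OVER     -> [-39, -6, -39]
PUSH 5   -> [-39, -6, -39, 5]
STORE 1  -> [-39, -6, -39]
ROT      -> [-6, -39, -39]
PUSH -5  -> [-6, -39, -39, -5]
OVER     -> [-6, -39, -39, -5, -39]
GT       -> [-6, -39, -39, 1]
DUP      -> [-6, -39, -39, 1, 1]
MUL      -> [-6, -39, -39, 1]
DUP      -> [-6, -39, -39, 1, 1]
ROT      -> [-6, -39, 1, 1, -39]
POP      -> [-6, -39, 1, 1]
DUP      -> [-6, -39, 1, 1, 1]
POP      -> [-6, -39, 1, 1]
LT       -> [-6, -39, 0]
ROT      -> [-39, 0, -6]
PUSH -3  -> [-39, 0, -6, -3]
SUB      -> [-39, 0, -3]
ROT      -> [0, -3, -39]
MUL      -> [0, 117]
DUP      -> [0, 117, 117]
MUL      -> [0, 13689]
DUP      -> [0, 13689, 13689]
GT       -> [0, 0]
OVER     -> [0, 0, 0]
OVER     -> [0, 0, 0, 0]
STORE 2  -> [0, 0, 0]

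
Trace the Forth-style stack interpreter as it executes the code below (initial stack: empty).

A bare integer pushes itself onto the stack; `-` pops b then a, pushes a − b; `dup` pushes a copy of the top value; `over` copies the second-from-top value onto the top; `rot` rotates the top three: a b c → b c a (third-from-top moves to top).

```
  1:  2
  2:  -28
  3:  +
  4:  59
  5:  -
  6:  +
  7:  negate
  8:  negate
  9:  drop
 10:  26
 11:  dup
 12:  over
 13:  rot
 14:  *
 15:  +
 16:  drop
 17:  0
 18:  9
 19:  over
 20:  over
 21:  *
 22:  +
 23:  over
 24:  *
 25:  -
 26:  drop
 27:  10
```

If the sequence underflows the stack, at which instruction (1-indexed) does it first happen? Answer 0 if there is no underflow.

6

2   → [2]
-28 → [2, -28]
+   → [-26]
59  → [-26, 59]
-   → [-85]
+  — needs 2 operands, stack has 1 → underflow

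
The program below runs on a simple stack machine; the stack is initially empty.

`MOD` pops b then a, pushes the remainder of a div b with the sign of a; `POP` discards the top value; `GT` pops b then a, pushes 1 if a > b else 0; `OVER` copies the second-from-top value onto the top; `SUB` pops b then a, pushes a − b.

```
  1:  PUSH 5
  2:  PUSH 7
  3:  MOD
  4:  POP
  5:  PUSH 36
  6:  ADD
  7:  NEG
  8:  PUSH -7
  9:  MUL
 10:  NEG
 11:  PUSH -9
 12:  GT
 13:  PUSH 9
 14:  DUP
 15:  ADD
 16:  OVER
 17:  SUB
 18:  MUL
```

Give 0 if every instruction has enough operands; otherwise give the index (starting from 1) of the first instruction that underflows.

6

PUSH 5  : [5]
PUSH 7  : [5, 7]
MOD     : [5]
POP     : []
PUSH 36 : [36]
ADD  — needs 2 operands, stack has 1 → underflow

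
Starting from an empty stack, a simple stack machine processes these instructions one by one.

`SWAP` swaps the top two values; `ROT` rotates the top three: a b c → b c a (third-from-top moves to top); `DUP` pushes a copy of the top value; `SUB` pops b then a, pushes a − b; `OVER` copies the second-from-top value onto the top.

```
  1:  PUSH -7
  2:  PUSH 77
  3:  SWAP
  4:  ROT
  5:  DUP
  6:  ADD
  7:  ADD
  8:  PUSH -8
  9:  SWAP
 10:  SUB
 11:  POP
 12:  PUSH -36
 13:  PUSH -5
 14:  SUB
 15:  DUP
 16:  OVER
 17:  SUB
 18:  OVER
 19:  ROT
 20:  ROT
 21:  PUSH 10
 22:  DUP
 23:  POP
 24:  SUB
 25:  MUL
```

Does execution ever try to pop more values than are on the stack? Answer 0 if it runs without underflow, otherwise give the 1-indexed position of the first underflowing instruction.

PUSH -7  [-7]
PUSH 77  [-7, 77]
SWAP     [77, -7]
ROT  — needs 3 operands, stack has 2 → underflow

4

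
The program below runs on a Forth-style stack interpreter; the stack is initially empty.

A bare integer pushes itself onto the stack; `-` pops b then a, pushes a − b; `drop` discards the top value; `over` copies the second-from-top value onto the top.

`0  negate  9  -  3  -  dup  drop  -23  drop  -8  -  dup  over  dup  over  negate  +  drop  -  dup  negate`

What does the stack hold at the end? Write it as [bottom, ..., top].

0      : 0
negate : 0
9      : 0 9
-      : -9
3      : -9 3
-      : -12
dup    : -12 -12
drop   : -12
-23    : -12 -23
drop   : -12
-8     : -12 -8
-      : -4
dup    : -4 -4
over   : -4 -4 -4
dup    : -4 -4 -4 -4
over   : -4 -4 -4 -4 -4
negate : -4 -4 -4 -4 4
+      : -4 -4 -4 0
drop   : -4 -4 -4
-      : -4 0
dup    : -4 0 0
negate : -4 0 0

[-4, 0, 0]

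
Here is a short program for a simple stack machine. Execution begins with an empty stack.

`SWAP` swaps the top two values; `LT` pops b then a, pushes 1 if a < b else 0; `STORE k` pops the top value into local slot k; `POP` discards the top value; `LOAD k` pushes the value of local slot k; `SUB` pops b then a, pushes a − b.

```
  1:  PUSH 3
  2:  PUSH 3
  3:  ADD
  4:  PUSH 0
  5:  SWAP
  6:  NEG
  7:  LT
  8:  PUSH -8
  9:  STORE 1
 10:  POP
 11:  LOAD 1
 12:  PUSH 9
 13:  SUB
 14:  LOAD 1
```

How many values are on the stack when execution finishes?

2

PUSH 3   3
PUSH 3   3 3
ADD      6
PUSH 0   6 0
SWAP     0 6
NEG      0 -6
LT       0
PUSH -8  0 -8
STORE 1  0
POP      (empty)
LOAD 1   -8
PUSH 9   -8 9
SUB      -17
LOAD 1   -17 -8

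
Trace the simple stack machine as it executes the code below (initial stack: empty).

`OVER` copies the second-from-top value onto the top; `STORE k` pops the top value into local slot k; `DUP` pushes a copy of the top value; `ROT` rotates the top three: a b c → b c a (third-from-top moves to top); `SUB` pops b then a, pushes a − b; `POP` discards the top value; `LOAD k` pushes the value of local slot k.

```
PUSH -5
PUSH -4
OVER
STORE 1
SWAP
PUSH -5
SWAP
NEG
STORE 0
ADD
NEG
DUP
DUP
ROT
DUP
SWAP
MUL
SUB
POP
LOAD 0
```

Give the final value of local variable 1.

-5

PUSH -5  -5
PUSH -4  -5 -4
OVER     -5 -4 -5
STORE 1  -5 -4
SWAP     -4 -5
PUSH -5  -4 -5 -5
SWAP     -4 -5 -5
NEG      -4 -5 5
STORE 0  -4 -5
ADD      -9
NEG      9
DUP      9 9
DUP      9 9 9
ROT      9 9 9
DUP      9 9 9 9
SWAP     9 9 9 9
MUL      9 9 81
SUB      9 -72
POP      9
LOAD 0   9 5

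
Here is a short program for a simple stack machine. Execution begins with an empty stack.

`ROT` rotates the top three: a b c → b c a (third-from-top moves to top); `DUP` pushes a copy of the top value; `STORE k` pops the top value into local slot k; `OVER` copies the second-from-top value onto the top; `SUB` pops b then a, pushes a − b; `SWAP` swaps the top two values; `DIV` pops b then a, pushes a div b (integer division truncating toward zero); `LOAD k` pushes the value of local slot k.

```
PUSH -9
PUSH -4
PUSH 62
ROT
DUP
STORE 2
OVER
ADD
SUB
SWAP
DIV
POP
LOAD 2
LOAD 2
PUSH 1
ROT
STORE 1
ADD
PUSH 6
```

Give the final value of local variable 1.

PUSH -9 -> -9
PUSH -4 -> -9 -4
PUSH 62 -> -9 -4 62
ROT     -> -4 62 -9
DUP     -> -4 62 -9 -9
STORE 2 -> -4 62 -9
OVER    -> -4 62 -9 62
ADD     -> -4 62 53
SUB     -> -4 9
SWAP    -> 9 -4
DIV     -> -2
POP     -> (empty)
LOAD 2  -> -9
LOAD 2  -> -9 -9
PUSH 1  -> -9 -9 1
ROT     -> -9 1 -9
STORE 1 -> -9 1
ADD     -> -8
PUSH 6  -> -8 6

-9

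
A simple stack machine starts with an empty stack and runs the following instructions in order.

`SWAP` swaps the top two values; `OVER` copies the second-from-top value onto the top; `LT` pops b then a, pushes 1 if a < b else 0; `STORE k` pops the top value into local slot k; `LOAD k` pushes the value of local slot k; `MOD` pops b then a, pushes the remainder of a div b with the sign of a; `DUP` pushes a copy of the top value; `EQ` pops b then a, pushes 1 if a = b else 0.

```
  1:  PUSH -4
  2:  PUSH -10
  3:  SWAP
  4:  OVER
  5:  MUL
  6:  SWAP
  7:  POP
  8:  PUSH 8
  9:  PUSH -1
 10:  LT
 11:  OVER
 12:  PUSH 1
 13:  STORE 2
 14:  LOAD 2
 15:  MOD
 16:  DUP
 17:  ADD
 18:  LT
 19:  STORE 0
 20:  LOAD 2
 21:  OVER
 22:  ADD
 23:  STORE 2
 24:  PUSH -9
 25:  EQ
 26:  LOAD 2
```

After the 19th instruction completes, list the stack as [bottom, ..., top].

[40]

PUSH -4  : [-4]
PUSH -10 : [-4, -10]
SWAP     : [-10, -4]
OVER     : [-10, -4, -10]
MUL      : [-10, 40]
SWAP     : [40, -10]
POP      : [40]
PUSH 8   : [40, 8]
PUSH -1  : [40, 8, -1]
LT       : [40, 0]
OVER     : [40, 0, 40]
PUSH 1   : [40, 0, 40, 1]
STORE 2  : [40, 0, 40]
LOAD 2   : [40, 0, 40, 1]
MOD      : [40, 0, 0]
DUP      : [40, 0, 0, 0]
ADD      : [40, 0, 0]
LT       : [40, 0]
STORE 0  : [40]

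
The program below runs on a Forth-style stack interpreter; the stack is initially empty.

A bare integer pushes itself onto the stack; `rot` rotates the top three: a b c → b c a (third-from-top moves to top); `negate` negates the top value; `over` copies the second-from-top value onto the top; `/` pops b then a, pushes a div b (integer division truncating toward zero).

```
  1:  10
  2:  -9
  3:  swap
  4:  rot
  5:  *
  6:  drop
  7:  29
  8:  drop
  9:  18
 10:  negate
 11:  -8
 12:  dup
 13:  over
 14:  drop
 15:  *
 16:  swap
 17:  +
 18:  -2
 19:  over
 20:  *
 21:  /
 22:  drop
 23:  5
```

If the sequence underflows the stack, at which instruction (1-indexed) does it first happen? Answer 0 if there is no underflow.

10    10
-9    10 -9
swap  -9 10
rot  — needs 3 operands, stack has 2 → underflow

4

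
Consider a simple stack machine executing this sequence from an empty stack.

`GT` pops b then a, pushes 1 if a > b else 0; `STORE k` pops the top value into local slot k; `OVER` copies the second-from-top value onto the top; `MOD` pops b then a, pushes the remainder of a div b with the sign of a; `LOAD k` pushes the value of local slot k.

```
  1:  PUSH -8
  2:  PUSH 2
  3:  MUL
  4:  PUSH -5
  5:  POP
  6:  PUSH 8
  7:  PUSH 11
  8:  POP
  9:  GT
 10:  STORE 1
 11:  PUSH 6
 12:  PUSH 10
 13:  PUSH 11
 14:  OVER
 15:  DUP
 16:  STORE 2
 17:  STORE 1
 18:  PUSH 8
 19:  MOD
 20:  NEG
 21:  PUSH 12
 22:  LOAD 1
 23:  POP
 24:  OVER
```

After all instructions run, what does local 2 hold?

PUSH -8  -8
PUSH 2   -8 2
MUL      -16
PUSH -5  -16 -5
POP      -16
PUSH 8   -16 8
PUSH 11  -16 8 11
POP      -16 8
GT       0
STORE 1  (empty)
PUSH 6   6
PUSH 10  6 10
PUSH 11  6 10 11
OVER     6 10 11 10
DUP      6 10 11 10 10
STORE 2  6 10 11 10
STORE 1  6 10 11
PUSH 8   6 10 11 8
MOD      6 10 3
NEG      6 10 -3
PUSH 12  6 10 -3 12
LOAD 1   6 10 -3 12 10
POP      6 10 -3 12
OVER     6 10 -3 12 -3

10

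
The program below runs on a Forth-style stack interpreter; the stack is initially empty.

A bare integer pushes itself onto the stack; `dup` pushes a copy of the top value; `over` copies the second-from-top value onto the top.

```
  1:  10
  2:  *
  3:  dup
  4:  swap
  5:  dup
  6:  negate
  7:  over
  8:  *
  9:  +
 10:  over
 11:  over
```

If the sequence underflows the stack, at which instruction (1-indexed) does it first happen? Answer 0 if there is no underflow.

10 -> 10
*  — needs 2 operands, stack has 1 → underflow

2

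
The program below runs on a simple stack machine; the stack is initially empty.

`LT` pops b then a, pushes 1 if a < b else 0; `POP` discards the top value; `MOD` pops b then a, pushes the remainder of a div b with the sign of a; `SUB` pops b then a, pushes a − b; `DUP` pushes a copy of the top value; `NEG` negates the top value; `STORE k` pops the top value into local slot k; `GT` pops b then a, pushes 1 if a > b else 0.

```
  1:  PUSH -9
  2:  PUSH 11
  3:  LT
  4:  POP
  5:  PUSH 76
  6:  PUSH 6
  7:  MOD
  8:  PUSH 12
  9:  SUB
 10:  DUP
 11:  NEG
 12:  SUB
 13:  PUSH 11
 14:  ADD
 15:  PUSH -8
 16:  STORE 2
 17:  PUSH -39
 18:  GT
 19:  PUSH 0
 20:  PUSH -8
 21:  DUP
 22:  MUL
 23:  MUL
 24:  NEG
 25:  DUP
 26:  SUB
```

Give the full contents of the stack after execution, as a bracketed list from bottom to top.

[1, 0]

PUSH -9   [-9]
PUSH 11   [-9, 11]
LT        [1]
POP       []
PUSH 76   [76]
PUSH 6    [76, 6]
MOD       [4]
PUSH 12   [4, 12]
SUB       [-8]
DUP       [-8, -8]
NEG       [-8, 8]
SUB       [-16]
PUSH 11   [-16, 11]
ADD       [-5]
PUSH -8   [-5, -8]
STORE 2   [-5]
PUSH -39  [-5, -39]
GT        [1]
PUSH 0    [1, 0]
PUSH -8   [1, 0, -8]
DUP       [1, 0, -8, -8]
MUL       [1, 0, 64]
MUL       [1, 0]
NEG       [1, 0]
DUP       [1, 0, 0]
SUB       [1, 0]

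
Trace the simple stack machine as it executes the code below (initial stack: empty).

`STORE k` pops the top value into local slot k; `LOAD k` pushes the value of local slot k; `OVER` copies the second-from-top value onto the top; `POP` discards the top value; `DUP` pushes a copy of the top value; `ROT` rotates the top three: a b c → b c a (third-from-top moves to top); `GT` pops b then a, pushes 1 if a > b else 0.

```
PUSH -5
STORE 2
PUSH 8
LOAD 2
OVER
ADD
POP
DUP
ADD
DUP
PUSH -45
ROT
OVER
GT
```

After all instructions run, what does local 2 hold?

-5

PUSH -5   [-5]
STORE 2   []
PUSH 8    [8]
LOAD 2    [8, -5]
OVER      [8, -5, 8]
ADD       [8, 3]
POP       [8]
DUP       [8, 8]
ADD       [16]
DUP       [16, 16]
PUSH -45  [16, 16, -45]
ROT       [16, -45, 16]
OVER      [16, -45, 16, -45]
GT        [16, -45, 1]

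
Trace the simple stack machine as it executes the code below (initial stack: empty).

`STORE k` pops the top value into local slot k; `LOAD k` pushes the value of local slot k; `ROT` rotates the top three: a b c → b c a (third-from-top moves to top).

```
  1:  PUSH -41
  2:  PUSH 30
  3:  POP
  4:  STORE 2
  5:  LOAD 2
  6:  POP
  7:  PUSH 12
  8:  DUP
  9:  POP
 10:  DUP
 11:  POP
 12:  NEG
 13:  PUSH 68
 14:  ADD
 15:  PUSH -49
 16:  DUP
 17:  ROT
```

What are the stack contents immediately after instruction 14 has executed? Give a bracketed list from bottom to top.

PUSH -41 -> -41
PUSH 30  -> -41 30
POP      -> -41
STORE 2  -> (empty)
LOAD 2   -> -41
POP      -> (empty)
PUSH 12  -> 12
DUP      -> 12 12
POP      -> 12
DUP      -> 12 12
POP      -> 12
NEG      -> -12
PUSH 68  -> -12 68
ADD      -> 56

[56]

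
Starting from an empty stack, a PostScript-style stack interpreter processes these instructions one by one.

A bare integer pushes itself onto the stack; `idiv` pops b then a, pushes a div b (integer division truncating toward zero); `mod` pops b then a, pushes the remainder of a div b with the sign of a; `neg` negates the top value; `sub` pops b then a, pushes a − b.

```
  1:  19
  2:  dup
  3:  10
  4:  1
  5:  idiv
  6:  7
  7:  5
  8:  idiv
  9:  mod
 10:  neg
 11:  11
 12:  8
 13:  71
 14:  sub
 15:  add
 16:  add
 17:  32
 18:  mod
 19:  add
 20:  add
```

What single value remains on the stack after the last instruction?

19    19
dup   19 19
10    19 19 10
1     19 19 10 1
idiv  19 19 10
7     19 19 10 7
5     19 19 10 7 5
idiv  19 19 10 1
mod   19 19 0
neg   19 19 0
11    19 19 0 11
8     19 19 0 11 8
71    19 19 0 11 8 71
sub   19 19 0 11 -63
add   19 19 0 -52
add   19 19 -52
32    19 19 -52 32
mod   19 19 -20
add   19 -1
add   18

18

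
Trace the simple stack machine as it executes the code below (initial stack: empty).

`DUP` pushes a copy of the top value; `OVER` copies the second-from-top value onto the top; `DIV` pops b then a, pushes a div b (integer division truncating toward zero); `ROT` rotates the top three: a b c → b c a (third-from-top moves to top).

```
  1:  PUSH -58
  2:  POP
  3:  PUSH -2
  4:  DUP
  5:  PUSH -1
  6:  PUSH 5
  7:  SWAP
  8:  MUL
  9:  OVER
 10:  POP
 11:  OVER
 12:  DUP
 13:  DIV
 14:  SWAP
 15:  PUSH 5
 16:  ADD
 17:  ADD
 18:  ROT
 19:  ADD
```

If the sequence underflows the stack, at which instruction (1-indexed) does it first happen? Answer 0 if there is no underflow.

PUSH -58 -> [-58]
POP      -> []
PUSH -2  -> [-2]
DUP      -> [-2, -2]
PUSH -1  -> [-2, -2, -1]
PUSH 5   -> [-2, -2, -1, 5]
SWAP     -> [-2, -2, 5, -1]
MUL      -> [-2, -2, -5]
OVER     -> [-2, -2, -5, -2]
POP      -> [-2, -2, -5]
OVER     -> [-2, -2, -5, -2]
DUP      -> [-2, -2, -5, -2, -2]
DIV      -> [-2, -2, -5, 1]
SWAP     -> [-2, -2, 1, -5]
PUSH 5   -> [-2, -2, 1, -5, 5]
ADD      -> [-2, -2, 1, 0]
ADD      -> [-2, -2, 1]
ROT      -> [-2, 1, -2]
ADD      -> [-2, -1]

0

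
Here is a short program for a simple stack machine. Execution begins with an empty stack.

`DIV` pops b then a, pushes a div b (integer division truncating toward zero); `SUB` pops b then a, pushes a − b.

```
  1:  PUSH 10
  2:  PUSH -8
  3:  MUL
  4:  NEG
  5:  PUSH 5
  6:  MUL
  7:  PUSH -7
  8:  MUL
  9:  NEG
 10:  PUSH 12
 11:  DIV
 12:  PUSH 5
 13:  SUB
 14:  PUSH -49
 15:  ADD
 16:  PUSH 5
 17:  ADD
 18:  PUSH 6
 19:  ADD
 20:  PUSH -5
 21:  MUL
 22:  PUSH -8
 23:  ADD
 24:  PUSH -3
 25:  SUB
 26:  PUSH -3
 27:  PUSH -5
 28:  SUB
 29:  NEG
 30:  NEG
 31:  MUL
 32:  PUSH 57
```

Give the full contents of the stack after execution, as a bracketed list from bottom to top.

[-1910, 57]

PUSH 10  → 10
PUSH -8  → 10 -8
MUL      → -80
NEG      → 80
PUSH 5   → 80 5
MUL      → 400
PUSH -7  → 400 -7
MUL      → -2800
NEG      → 2800
PUSH 12  → 2800 12
DIV      → 233
PUSH 5   → 233 5
SUB      → 228
PUSH -49 → 228 -49
ADD      → 179
PUSH 5   → 179 5
ADD      → 184
PUSH 6   → 184 6
ADD      → 190
PUSH -5  → 190 -5
MUL      → -950
PUSH -8  → -950 -8
ADD      → -958
PUSH -3  → -958 -3
SUB      → -955
PUSH -3  → -955 -3
PUSH -5  → -955 -3 -5
SUB      → -955 2
NEG      → -955 -2
NEG      → -955 2
MUL      → -1910
PUSH 57  → -1910 57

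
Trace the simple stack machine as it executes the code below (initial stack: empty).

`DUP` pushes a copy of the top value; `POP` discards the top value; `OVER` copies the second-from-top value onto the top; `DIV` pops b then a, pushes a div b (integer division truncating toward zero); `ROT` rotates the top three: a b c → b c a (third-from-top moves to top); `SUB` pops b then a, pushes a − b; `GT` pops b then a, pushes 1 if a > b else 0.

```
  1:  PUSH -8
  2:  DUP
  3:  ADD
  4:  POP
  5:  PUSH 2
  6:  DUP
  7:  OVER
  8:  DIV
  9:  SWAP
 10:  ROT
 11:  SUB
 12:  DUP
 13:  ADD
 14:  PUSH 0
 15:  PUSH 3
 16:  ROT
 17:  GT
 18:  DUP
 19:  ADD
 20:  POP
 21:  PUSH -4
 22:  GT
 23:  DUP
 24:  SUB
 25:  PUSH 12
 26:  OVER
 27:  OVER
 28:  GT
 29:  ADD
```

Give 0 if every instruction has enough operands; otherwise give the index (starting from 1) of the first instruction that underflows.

10

PUSH -8 : -8
DUP     : -8 -8
ADD     : -16
POP     : (empty)
PUSH 2  : 2
DUP     : 2 2
OVER    : 2 2 2
DIV     : 2 1
SWAP    : 1 2
ROT  — needs 3 operands, stack has 2 → underflow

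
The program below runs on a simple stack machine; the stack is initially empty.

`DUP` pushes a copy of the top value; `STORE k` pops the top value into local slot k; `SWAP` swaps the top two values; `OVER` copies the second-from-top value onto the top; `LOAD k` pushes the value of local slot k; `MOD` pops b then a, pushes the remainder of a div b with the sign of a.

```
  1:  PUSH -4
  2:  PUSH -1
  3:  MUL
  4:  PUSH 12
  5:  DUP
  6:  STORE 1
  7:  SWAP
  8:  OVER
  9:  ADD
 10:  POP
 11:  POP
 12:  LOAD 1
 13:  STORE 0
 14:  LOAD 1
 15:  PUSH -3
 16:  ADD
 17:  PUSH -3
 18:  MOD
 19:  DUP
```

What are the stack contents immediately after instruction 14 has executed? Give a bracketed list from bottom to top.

[12]

PUSH -4 : -4
PUSH -1 : -4 -1
MUL     : 4
PUSH 12 : 4 12
DUP     : 4 12 12
STORE 1 : 4 12
SWAP    : 12 4
OVER    : 12 4 12
ADD     : 12 16
POP     : 12
POP     : (empty)
LOAD 1  : 12
STORE 0 : (empty)
LOAD 1  : 12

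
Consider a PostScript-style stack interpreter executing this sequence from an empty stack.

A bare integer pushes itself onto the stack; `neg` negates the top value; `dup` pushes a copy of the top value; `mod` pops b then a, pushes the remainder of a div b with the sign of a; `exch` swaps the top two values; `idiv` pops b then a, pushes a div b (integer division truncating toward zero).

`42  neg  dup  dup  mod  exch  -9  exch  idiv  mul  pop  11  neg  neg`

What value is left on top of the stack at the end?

42    42
neg   -42
dup   -42 -42
dup   -42 -42 -42
mod   -42 0
exch  0 -42
-9    0 -42 -9
exch  0 -9 -42
idiv  0 0
mul   0
pop   (empty)
11    11
neg   -11
neg   11

11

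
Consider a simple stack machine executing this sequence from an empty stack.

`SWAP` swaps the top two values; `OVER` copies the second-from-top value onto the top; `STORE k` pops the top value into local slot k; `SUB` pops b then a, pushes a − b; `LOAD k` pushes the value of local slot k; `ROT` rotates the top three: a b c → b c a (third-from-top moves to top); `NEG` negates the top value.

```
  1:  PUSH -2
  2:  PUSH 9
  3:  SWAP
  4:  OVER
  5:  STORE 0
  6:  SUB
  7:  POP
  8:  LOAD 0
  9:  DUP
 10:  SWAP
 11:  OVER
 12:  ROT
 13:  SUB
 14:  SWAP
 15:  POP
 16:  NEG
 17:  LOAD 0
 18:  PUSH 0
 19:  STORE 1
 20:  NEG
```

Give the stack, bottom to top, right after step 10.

PUSH -2  [-2]
PUSH 9   [-2, 9]
SWAP     [9, -2]
OVER     [9, -2, 9]
STORE 0  [9, -2]
SUB      [11]
POP      []
LOAD 0   [9]
DUP      [9, 9]
SWAP     [9, 9]

[9, 9]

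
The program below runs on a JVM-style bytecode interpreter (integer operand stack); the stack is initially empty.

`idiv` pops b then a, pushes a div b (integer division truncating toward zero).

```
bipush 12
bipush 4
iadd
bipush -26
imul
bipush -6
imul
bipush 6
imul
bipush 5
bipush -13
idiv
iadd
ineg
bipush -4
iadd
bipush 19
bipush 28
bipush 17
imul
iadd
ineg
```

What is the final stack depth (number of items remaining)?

bipush 12  → 12
bipush 4   → 12 4
iadd       → 16
bipush -26 → 16 -26
imul       → -416
bipush -6  → -416 -6
imul       → 2496
bipush 6   → 2496 6
imul       → 14976
bipush 5   → 14976 5
bipush -13 → 14976 5 -13
idiv       → 14976 0
iadd       → 14976
ineg       → -14976
bipush -4  → -14976 -4
iadd       → -14980
bipush 19  → -14980 19
bipush 28  → -14980 19 28
bipush 17  → -14980 19 28 17
imul       → -14980 19 476
iadd       → -14980 495
ineg       → -14980 -495

2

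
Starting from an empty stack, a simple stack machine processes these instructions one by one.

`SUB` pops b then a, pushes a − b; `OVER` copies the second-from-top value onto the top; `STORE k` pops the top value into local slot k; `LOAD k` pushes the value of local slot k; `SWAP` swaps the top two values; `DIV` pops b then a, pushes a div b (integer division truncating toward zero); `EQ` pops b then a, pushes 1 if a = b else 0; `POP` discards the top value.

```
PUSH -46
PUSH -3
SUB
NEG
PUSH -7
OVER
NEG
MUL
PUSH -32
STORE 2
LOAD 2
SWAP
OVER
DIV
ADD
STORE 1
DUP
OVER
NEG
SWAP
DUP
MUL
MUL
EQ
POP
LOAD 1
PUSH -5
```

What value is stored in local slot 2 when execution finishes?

-32

PUSH -46 → -46
PUSH -3  → -46 -3
SUB      → -43
NEG      → 43
PUSH -7  → 43 -7
OVER     → 43 -7 43
NEG      → 43 -7 -43
MUL      → 43 301
PUSH -32 → 43 301 -32
STORE 2  → 43 301
LOAD 2   → 43 301 -32
SWAP     → 43 -32 301
OVER     → 43 -32 301 -32
DIV      → 43 -32 -9
ADD      → 43 -41
STORE 1  → 43
DUP      → 43 43
OVER     → 43 43 43
NEG      → 43 43 -43
SWAP     → 43 -43 43
DUP      → 43 -43 43 43
MUL      → 43 -43 1849
MUL      → 43 -79507
EQ       → 0
POP      → (empty)
LOAD 1   → -41
PUSH -5  → -41 -5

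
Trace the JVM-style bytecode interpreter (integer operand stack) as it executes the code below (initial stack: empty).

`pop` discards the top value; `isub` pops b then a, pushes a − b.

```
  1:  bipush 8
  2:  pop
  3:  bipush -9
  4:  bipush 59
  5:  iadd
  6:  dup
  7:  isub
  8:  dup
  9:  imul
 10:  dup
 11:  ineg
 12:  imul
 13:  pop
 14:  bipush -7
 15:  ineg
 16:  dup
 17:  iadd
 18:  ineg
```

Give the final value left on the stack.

-14

bipush 8  -> [8]
pop       -> []
bipush -9 -> [-9]
bipush 59 -> [-9, 59]
iadd      -> [50]
dup       -> [50, 50]
isub      -> [0]
dup       -> [0, 0]
imul      -> [0]
dup       -> [0, 0]
ineg      -> [0, 0]
imul      -> [0]
pop       -> []
bipush -7 -> [-7]
ineg      -> [7]
dup       -> [7, 7]
iadd      -> [14]
ineg      -> [-14]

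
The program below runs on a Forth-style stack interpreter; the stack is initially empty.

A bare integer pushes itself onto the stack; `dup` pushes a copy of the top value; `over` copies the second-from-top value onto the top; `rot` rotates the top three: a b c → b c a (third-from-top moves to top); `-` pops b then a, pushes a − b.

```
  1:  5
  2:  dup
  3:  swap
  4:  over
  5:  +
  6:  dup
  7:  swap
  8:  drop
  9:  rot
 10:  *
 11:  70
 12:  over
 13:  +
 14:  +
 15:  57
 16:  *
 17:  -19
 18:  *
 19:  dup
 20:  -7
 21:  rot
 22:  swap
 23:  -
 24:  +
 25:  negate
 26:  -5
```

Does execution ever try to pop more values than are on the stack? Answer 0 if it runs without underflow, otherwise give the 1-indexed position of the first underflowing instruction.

5     5
dup   5 5
swap  5 5
over  5 5 5
+     5 10
dup   5 10 10
swap  5 10 10
drop  5 10
rot  — needs 3 operands, stack has 2 → underflow

9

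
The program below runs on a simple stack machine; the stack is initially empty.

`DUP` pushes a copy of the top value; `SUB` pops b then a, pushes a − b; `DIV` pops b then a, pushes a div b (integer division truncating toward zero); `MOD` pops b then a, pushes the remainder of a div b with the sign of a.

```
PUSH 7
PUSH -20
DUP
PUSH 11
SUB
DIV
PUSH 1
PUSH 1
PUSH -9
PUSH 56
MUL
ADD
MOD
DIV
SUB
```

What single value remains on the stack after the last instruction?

7

PUSH 7    7
PUSH -20  7 -20
DUP       7 -20 -20
PUSH 11   7 -20 -20 11
SUB       7 -20 -31
DIV       7 0
PUSH 1    7 0 1
PUSH 1    7 0 1 1
PUSH -9   7 0 1 1 -9
PUSH 56   7 0 1 1 -9 56
MUL       7 0 1 1 -504
ADD       7 0 1 -503
MOD       7 0 1
DIV       7 0
SUB       7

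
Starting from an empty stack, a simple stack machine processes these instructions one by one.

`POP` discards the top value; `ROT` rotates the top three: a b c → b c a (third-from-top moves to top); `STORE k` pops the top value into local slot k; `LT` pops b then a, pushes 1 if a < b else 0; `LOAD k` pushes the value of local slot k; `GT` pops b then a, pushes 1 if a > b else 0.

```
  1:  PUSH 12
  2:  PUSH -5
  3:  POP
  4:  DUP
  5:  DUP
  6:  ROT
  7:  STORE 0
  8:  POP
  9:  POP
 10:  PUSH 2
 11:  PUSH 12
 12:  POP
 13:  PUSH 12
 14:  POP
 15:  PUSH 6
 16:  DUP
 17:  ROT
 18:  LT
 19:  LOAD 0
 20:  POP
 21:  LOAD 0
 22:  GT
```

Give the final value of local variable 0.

12

PUSH 12 : [12]
PUSH -5 : [12, -5]
POP     : [12]
DUP     : [12, 12]
DUP     : [12, 12, 12]
ROT     : [12, 12, 12]
STORE 0 : [12, 12]
POP     : [12]
POP     : []
PUSH 2  : [2]
PUSH 12 : [2, 12]
POP     : [2]
PUSH 12 : [2, 12]
POP     : [2]
PUSH 6  : [2, 6]
DUP     : [2, 6, 6]
ROT     : [6, 6, 2]
LT      : [6, 0]
LOAD 0  : [6, 0, 12]
POP     : [6, 0]
LOAD 0  : [6, 0, 12]
GT      : [6, 0]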